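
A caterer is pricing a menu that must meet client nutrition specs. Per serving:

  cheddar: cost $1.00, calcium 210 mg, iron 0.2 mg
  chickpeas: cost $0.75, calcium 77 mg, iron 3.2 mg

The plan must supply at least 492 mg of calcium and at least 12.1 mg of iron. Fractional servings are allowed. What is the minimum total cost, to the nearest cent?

$3.77

The cheapest plan sits at a corner of the feasible region — with two constraints it uses at most two foods.
cheddar only: max(492/210, 12.1/0.2) = 60.5 servings → $60.50.
chickpeas only: max(492/77, 12.1/3.2) = 6.39 servings → $4.79.
cheddar + chickpeas with both tight: 0.9788 servings and 3.72 servings → $3.77.
Cheapest feasible corner: $3.77.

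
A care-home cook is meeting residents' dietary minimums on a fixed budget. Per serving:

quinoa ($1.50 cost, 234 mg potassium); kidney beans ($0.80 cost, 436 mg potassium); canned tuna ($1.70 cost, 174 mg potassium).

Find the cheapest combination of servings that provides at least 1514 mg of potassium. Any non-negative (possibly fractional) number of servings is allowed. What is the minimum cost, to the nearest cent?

$2.78

Cost per mg of potassium: kidney beans $0.0018, quinoa $0.0064, canned tuna $0.0098.
With no serving limits, use only kidney beans: 1514 mg / 436 mg = 3.472 servings × $0.80 = $2.78.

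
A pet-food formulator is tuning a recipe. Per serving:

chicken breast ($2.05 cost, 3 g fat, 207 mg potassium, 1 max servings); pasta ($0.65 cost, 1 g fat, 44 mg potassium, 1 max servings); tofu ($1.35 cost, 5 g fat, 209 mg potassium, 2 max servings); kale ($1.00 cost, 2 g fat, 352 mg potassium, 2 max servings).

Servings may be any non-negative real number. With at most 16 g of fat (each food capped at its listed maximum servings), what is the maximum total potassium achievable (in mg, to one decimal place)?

1289.4 mg

Potassium per g fat: kale 176, chicken breast 69, pasta 44, tofu 41.8.
Take 2 servings of kale: uses 4 g fat, +704.0 mg potassium (running total 704.0 mg).
Take 1 serving of chicken breast: uses 3 g fat, +207.0 mg potassium (running total 911.0 mg).
Take 1 serving of pasta: uses 1 g fat, +44.0 mg potassium (running total 955.0 mg).
Take 1.6 servings of tofu: uses 8 g fat, +334.4 mg potassium (running total 1289.4 mg).
Filling greedily by potassium-per-g fat is optimal for one linear limit, giving 1289.4 mg.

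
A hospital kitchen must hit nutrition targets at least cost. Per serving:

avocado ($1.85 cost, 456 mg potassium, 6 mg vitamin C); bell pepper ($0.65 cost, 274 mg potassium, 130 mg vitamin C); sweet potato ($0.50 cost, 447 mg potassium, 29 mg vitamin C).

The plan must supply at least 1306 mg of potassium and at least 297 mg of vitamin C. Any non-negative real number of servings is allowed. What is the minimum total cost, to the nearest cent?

$2.11

The cheapest plan sits at a corner of the feasible region — with two constraints it uses at most two foods.
avocado only: max(1306/456, 297/6) = 49.5 servings → $91.58.
bell pepper only: max(1306/274, 297/130) = 4.766 servings → $3.10.
sweet potato only: max(1306/447, 297/29) = 10.24 servings → $5.12.
avocado + bell pepper with both tight: 1.534 servings and 2.214 servings → $4.28.
avocado + sweet potato: the both-tight solution has a negative serving — not a feasible corner.
bell pepper + sweet potato with both tight: 1.891 servings and 1.762 servings → $2.11.
So the least-cost plan costs $2.11.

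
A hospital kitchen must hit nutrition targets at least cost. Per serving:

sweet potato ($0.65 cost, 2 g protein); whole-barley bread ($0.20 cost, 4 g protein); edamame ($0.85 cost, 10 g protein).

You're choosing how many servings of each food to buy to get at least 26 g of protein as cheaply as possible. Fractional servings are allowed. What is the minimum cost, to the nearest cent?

$1.30

Cost per g of protein: whole-barley bread $0.0500, edamame $0.0850, sweet potato $0.3250.
With no serving limits, use only whole-barley bread: 26 g / 4 g = 6.5 servings × $0.20 = $1.30.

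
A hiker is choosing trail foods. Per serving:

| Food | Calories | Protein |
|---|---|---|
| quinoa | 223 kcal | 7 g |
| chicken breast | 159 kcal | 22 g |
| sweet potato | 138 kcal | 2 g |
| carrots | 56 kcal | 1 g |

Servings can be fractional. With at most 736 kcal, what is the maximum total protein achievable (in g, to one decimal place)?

Protein per kcal: chicken breast 0.1384, quinoa 0.03139, carrots 0.01786, sweet potato 0.01449.
With no serving limits, spend the whole calories allowance on chicken breast: 736 kcal / 159 kcal × 22 g = 101.8 g.

101.8 g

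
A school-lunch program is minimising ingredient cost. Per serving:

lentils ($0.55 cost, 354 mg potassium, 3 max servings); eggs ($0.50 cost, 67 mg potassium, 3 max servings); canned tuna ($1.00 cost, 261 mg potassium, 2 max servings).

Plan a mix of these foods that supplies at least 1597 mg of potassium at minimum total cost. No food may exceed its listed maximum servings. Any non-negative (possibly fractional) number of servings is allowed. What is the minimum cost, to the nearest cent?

$3.75

Cost per mg of potassium: lentils $0.0016, canned tuna $0.0038, eggs $0.0075.
Take 3 servings of lentils: +1062.0 mg potassium for $1.65 (total $1.65, still need 535.0 mg).
Take 2 servings of canned tuna: +522.0 mg potassium for $2.00 (total $3.65, still need 13.0 mg).
Take 0.194 servings of eggs: +13.0 mg potassium for $0.10 (total $3.75, still need 0.0 mg).
Greedy by cheapest-per-mg is optimal for a single linear constraint, so the minimum cost is $3.75.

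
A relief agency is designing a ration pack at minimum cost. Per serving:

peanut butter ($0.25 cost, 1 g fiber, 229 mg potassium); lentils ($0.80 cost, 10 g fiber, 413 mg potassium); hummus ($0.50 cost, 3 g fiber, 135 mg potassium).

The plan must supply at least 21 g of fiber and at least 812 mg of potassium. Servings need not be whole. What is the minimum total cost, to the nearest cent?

$1.68

peanut butter only: max(21/1, 812/229) = 21 servings → $5.25.
lentils only: max(21/10, 812/413) = 2.1 servings → $1.68.
hummus only: max(21/3, 812/135) = 7 servings → $3.50.
peanut butter + lentils: the both-tight solution has a negative serving — not a feasible corner.
peanut butter + hummus: intersection lies outside the first quadrant.
lentils + hummus with both targets exact would need a negative amount; discard.
So the least-cost plan costs $1.68.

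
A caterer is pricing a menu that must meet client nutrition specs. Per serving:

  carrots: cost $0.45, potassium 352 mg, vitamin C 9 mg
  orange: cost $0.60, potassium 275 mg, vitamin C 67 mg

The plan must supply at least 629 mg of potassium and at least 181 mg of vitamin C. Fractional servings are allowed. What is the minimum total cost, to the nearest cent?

carrots only: max(629/352, 181/9) = 20.11 servings → $9.05.
orange only: max(629/275, 181/67) = 2.701 servings → $1.62.
carrots + orange: intersection lies outside the first quadrant.
So the least-cost plan costs $1.62.

$1.62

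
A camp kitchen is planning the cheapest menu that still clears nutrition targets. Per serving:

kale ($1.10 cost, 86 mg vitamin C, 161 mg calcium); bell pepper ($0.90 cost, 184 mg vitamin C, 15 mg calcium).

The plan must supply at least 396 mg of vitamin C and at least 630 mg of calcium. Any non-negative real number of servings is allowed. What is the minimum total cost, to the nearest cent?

For a min-cost LP with two ≥-constraints, a basic feasible solution has at most two positive variables.
kale only: max(396/86, 630/161) = 4.605 servings → $5.07.
bell pepper only: max(396/184, 630/15) = 42 servings → $37.80.
kale + bell pepper with both tight: 3.882 servings and 0.338 servings → $4.57.
So the least-cost plan costs $4.57.

$4.57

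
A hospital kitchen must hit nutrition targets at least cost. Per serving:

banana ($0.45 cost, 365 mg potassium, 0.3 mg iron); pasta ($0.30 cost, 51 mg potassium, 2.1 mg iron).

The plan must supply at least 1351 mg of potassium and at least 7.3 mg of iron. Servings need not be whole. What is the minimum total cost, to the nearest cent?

This is a tiny linear program; its minimum lies at a vertex of the feasible set. List the vertices and price them.
banana only: max(1351/365, 7.3/0.3) = 24.33 servings → $10.95.
pasta only: max(1351/51, 7.3/2.1) = 26.49 servings → $7.95.
banana + pasta with both tight: 3.281 servings and 3.007 servings → $2.38.
The minimum over all feasible corners is $2.38.

$2.38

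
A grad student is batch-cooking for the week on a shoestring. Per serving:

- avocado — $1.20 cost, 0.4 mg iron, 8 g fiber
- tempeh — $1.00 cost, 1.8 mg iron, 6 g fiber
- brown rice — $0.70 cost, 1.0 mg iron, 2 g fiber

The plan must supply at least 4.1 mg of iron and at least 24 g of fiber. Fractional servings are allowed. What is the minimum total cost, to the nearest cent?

avocado only: max(4.1/0.4, 24/8) = 10.25 servings → $12.30.
tempeh only: max(4.1/1.8, 24/6) = 4 servings → $4.00.
brown rice only: max(4.1/1.0, 24/2) = 12 servings → $8.40.
avocado + tempeh with both tight: 1.55 servings and 1.933 servings → $3.79.
avocado + brown rice with both tight: 2.194 servings and 3.222 servings → $4.89.
tempeh + brown rice: the both-tight solution has a negative serving — not a feasible corner.
The minimum over all feasible corners is $3.79.

$3.79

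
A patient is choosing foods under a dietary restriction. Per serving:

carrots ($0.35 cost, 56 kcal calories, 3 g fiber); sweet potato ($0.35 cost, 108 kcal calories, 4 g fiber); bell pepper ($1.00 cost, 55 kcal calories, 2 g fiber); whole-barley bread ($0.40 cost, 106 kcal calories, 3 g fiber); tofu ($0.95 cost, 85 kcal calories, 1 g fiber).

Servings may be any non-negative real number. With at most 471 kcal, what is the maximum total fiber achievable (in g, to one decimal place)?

Fiber per kcal: carrots 0.05357, sweet potato 0.03704, bell pepper 0.03636, whole-barley bread 0.0283, tofu 0.01176.
With no serving limits, spend the whole calories allowance on carrots: 471 kcal / 56 kcal × 3 g = 25.2 g.

25.2 g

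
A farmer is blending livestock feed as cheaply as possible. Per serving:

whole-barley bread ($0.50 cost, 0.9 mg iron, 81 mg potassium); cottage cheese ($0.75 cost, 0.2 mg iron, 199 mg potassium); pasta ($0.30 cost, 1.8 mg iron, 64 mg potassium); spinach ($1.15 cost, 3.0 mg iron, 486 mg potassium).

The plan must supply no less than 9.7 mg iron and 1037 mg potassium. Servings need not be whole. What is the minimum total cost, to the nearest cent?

The cheapest plan sits at a corner of the feasible region — with two constraints it uses at most two foods.
whole-barley bread only: max(9.7/0.9, 1037/81) = 12.8 servings → $6.40.
cottage cheese only: max(9.7/0.2, 1037/199) = 48.5 servings → $36.38.
pasta only: max(9.7/1.8, 1037/64) = 16.2 servings → $4.86.
spinach only: max(9.7/3.0, 1037/486) = 3.233 servings → $3.72.
whole-barley bread + cottage cheese with both tight: 10.58 servings and 0.9061 servings → $5.97.
whole-barley bread + pasta: the both-tight solution has a negative serving — not a feasible corner.
whole-barley bread + spinach with both tight: 8.247 servings and 0.7593 servings → $5.00.
cottage cheese + pasta with both tight: 3.607 servings and 4.988 servings → $4.20.
cottage cheese + spinach with both targets exact would need a negative amount; discard.
pasta + spinach with both tight: 2.348 servings and 1.825 servings → $2.80.
The minimum over all feasible corners is $2.80.

$2.80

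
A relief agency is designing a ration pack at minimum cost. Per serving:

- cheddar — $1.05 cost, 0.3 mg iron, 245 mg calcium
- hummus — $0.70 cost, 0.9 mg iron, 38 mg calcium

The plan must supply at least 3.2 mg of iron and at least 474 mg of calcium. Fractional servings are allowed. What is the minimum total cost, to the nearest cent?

$3.68

The cheapest plan sits at a corner of the feasible region — with two constraints it uses at most two foods.
cheddar only: max(3.2/0.3, 474/245) = 10.67 servings → $11.20.
hummus only: max(3.2/0.9, 474/38) = 12.47 servings → $8.73.
cheddar + hummus with both tight: 1.459 servings and 3.069 servings → $3.68.
Cheapest feasible corner: $3.68.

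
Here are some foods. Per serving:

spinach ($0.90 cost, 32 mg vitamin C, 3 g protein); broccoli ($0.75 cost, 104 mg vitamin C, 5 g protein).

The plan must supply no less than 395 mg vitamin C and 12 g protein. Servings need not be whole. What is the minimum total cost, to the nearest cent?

Two binding constraints pin down two serving amounts, so the optimal mix uses at most two foods. The candidates are each food alone (scaled to the tighter of vitamin C/protein) and each pair with both constraints tight.
spinach only: max(395/32, 12/3) = 12.34 servings → $11.11.
broccoli only: max(395/104, 12/5) = 3.798 servings → $2.85.
spinach + broccoli: the both-tight solution has a negative serving — not a feasible corner.
So the least-cost plan costs $2.85.

$2.85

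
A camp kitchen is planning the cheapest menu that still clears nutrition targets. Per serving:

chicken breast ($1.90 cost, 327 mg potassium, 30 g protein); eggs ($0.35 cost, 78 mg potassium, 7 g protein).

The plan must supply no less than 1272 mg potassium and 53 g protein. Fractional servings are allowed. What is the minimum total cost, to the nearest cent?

For a min-cost LP with two ≥-constraints, a basic feasible solution has at most two positive variables.
chicken breast only: max(1272/327, 53/30) = 3.89 servings → $7.39.
eggs only: max(1272/78, 53/7) = 16.31 servings → $5.71.
chicken breast + eggs: intersection lies outside the first quadrant.
So the least-cost plan costs $5.71.

$5.71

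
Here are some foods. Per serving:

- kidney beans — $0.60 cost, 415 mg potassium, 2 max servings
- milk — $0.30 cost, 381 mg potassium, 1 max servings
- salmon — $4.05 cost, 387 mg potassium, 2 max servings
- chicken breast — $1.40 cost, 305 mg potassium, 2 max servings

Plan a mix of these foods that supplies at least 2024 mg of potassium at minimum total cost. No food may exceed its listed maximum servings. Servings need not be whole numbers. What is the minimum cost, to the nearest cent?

Cost per mg of potassium: milk $0.0008, kidney beans $0.0014, chicken breast $0.0046, salmon $0.0105.
Take 1 serving of milk: +381.0 mg potassium for $0.30 (total $0.30, still need 1643.0 mg).
Take 2 servings of kidney beans: +830.0 mg potassium for $1.20 (total $1.50, still need 813.0 mg).
Take 2 servings of chicken breast: +610.0 mg potassium for $2.80 (total $4.30, still need 203.0 mg).
Take 0.5245 servings of salmon: +203.0 mg potassium for $2.12 (total $6.42, still need 0.0 mg).
Greedy by cheapest-per-mg is optimal for a single linear constraint, so the minimum cost is $6.42.

$6.42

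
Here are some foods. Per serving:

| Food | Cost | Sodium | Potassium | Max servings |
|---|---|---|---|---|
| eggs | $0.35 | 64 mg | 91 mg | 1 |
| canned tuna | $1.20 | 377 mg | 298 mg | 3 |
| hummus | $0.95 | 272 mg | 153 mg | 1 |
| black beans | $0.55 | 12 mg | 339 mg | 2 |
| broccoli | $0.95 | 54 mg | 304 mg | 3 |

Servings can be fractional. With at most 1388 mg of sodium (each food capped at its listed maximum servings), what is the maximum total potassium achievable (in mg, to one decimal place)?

2578.9 mg

Potassium per mg sodium: black beans 28.25, broccoli 5.63, eggs 1.422, canned tuna 0.7905, hummus 0.5625.
Take 2 servings of black beans: uses 24 mg sodium, +678.0 mg potassium (running total 678.0 mg).
Take 3 servings of broccoli: uses 162 mg sodium, +912.0 mg potassium (running total 1590.0 mg).
Take 1 serving of eggs: uses 64 mg sodium, +91.0 mg potassium (running total 1681.0 mg).
Take 3 servings of canned tuna: uses 1131 mg sodium, +894.0 mg potassium (running total 2575.0 mg).
Take 0.02574 servings of hummus: uses 7 mg sodium, +3.9 mg potassium (running total 2578.9 mg).
Greedy by best ratio exhausts the sodium allowance optimally: 2578.9 mg.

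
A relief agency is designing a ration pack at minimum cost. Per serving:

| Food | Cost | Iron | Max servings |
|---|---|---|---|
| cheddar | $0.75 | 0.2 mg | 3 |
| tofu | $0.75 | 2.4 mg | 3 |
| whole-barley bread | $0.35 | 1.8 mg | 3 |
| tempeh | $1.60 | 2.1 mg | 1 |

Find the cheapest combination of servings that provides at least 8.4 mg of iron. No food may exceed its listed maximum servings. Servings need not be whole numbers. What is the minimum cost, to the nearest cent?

$1.99

Cost per mg of iron: whole-barley bread $0.1944, tofu $0.3125, tempeh $0.7619, cheddar $3.7500.
Take 3 servings of whole-barley bread: +5.4 mg iron for $1.05 (total $1.05, still need 3.0 mg).
Take 1.25 servings of tofu: +3.0 mg iron for $0.94 (total $1.99, still need 0.0 mg).
Filling from the cheapest source first is optimal under one linear minimum: $1.99.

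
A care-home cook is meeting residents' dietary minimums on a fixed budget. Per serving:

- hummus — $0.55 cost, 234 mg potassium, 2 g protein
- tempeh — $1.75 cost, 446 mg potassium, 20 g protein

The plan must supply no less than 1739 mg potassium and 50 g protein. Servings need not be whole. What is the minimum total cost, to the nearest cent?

hummus only: max(1739/234, 50/2) = 25 servings → $13.75.
tempeh only: max(1739/446, 50/20) = 3.899 servings → $6.82.
hummus + tempeh with both tight: 3.295 servings and 2.171 servings → $5.61.
Cheapest feasible corner: $5.61.

$5.61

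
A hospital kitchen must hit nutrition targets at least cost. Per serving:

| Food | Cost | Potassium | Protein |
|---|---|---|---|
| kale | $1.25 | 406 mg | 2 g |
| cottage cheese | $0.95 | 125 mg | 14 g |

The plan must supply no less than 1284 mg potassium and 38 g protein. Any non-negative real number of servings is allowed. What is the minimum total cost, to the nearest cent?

The cheapest plan sits at a corner of the feasible region — with two constraints it uses at most two foods.
kale only: max(1284/406, 38/2) = 19 servings → $23.75.
cottage cheese only: max(1284/125, 38/14) = 10.27 servings → $9.76.
kale + cottage cheese with both tight: 2.434 servings and 2.367 servings → $5.29.
So the least-cost plan costs $5.29.

$5.29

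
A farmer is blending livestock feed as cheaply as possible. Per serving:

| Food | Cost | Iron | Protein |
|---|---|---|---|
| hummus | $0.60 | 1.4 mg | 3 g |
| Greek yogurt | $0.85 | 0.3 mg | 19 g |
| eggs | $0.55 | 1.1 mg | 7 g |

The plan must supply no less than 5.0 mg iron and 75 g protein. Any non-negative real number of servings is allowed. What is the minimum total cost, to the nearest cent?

$4.27

With two linear requirements the optimum uses one or two foods; enumerate the corners.
hummus only: max(5.0/1.4, 75/3) = 25 servings → $15.00.
Greek yogurt only: max(5.0/0.3, 75/19) = 16.67 servings → $14.17.
eggs only: max(5.0/1.1, 75/7) = 10.71 servings → $5.89.
hummus + Greek yogurt with both tight: 2.821 servings and 3.502 servings → $4.67.
hummus + eggs: intersection lies outside the first quadrant.
Greek yogurt + eggs with both tight: 2.527 servings and 3.856 servings → $4.27.
Cheapest feasible corner: $4.27.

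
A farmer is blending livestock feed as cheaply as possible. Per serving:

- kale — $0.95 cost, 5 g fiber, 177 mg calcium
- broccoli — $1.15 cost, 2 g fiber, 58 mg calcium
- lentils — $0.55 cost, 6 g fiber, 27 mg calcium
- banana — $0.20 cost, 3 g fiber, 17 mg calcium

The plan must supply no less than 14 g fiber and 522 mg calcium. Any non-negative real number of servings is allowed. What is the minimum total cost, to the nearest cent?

$2.80

A basic optimal solution has at most two foods positive. Try each food alone and each pair with both targets met exactly.
kale only: max(14/5, 522/177) = 2.949 servings → $2.80.
broccoli only: max(14/2, 522/58) = 9 servings → $10.35.
lentils only: max(14/6, 522/27) = 19.33 servings → $10.63.
banana only: max(14/3, 522/17) = 30.71 servings → $6.14.
kale + broccoli: the both-tight solution has a negative serving — not a feasible corner.
kale + lentils: the both-tight solution has a negative serving — not a feasible corner.
kale + banana: the both-tight solution has a negative serving — not a feasible corner.
broccoli + lentils: the both-tight solution has a negative serving — not a feasible corner.
broccoli + banana: intersection lies outside the first quadrant.
lentils + banana: intersection lies outside the first quadrant.
So the least-cost plan costs $2.80.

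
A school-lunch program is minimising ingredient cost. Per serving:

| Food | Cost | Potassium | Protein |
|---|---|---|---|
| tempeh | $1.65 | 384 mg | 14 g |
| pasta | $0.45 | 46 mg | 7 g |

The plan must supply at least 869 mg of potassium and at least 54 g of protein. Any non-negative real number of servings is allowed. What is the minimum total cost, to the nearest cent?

$4.79

tempeh only: max(869/384, 54/14) = 3.857 servings → $6.36.
pasta only: max(869/46, 54/7) = 18.89 servings → $8.50.
tempeh + pasta with both tight: 1.761 servings and 4.193 servings → $4.79.
So the least-cost plan costs $4.79.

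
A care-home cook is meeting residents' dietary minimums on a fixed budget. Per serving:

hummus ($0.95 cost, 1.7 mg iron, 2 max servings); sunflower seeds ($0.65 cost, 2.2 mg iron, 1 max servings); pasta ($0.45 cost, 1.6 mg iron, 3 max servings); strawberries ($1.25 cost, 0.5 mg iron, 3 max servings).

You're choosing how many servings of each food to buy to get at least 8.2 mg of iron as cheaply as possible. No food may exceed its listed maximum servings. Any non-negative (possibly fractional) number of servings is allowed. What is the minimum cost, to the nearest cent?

Cost per mg of iron: pasta $0.2812, sunflower seeds $0.2955, hummus $0.5588, strawberries $2.5000.
Take 3 servings of pasta: +4.8 mg iron for $1.35 (total $1.35, still need 3.4 mg).
Take 1 serving of sunflower seeds: +2.2 mg iron for $0.65 (total $2.00, still need 1.2 mg).
Take 0.7059 servings of hummus: +1.2 mg iron for $0.67 (total $2.67, still need 0.0 mg).
Greedy by cheapest-per-mg is optimal for a single linear constraint, so the minimum cost is $2.67.

$2.67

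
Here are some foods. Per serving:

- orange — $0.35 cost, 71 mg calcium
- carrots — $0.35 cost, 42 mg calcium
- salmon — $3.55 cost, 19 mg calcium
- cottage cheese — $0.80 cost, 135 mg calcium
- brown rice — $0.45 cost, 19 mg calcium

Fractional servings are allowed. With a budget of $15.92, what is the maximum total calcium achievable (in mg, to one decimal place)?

3229.5 mg

Calcium per dollar: orange 202.9, cottage cheese 168.8, carrots 120, brown rice 42.22, salmon 5.352.
With no serving limits, spend the whole cost allowance on orange: $15.92 / $0.35 × 71 mg = 3229.5 mg.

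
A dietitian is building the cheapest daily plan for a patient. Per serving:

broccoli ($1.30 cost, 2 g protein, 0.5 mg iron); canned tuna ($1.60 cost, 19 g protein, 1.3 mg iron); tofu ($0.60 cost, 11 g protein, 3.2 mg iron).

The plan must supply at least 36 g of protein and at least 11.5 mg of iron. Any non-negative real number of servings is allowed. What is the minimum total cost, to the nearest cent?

$2.16

Minimising a linear cost over {protein ≥ 36, iron ≥ 11.5, servings ≥ 0} — the optimum is at a vertex, using one or two foods.
broccoli only: max(36/2, 11.5/0.5) = 23 servings → $29.90.
canned tuna only: max(36/19, 11.5/1.3) = 8.846 servings → $14.15.
tofu only: max(36/11, 11.5/3.2) = 3.594 servings → $2.16.
broccoli + canned tuna with both targets exact would need a negative amount; discard.
broccoli + tofu: the both-tight solution has a negative serving — not a feasible corner.
canned tuna + tofu: intersection lies outside the first quadrant.
Cheapest feasible corner: $2.16.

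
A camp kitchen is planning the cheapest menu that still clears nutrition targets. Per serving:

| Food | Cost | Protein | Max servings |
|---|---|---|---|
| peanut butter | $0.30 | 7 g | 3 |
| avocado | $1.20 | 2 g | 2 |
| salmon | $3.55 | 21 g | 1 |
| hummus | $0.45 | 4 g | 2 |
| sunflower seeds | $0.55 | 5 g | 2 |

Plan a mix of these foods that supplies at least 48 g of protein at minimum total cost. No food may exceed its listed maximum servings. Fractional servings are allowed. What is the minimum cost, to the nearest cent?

Cost per g of protein: peanut butter $0.0429, sunflower seeds $0.1100, hummus $0.1125, salmon $0.1690, avocado $0.6000.
Take 3 servings of peanut butter: +21.0 g protein for $0.90 (total $0.90, still need 27.0 g).
Take 2 servings of sunflower seeds: +10.0 g protein for $1.10 (total $2.00, still need 17.0 g).
Take 2 servings of hummus: +8.0 g protein for $0.90 (total $2.90, still need 9.0 g).
Take 0.4286 servings of salmon: +9.0 g protein for $1.52 (total $4.42, still need 0.0 g).
Filling from the cheapest source first is optimal under one linear minimum: $4.42.

$4.42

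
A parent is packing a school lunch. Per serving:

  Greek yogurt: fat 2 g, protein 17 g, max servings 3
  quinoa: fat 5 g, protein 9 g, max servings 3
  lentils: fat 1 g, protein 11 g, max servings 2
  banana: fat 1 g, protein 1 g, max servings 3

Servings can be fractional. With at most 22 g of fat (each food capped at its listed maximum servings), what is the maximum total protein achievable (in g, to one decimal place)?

Protein per g fat: lentils 11, Greek yogurt 8.5, quinoa 1.8, banana 1.
Take 2 servings of lentils: uses 2 g fat, +22.0 g protein (running total 22.0 g).
Take 3 servings of Greek yogurt: uses 6 g fat, +51.0 g protein (running total 73.0 g).
Take 2.8 servings of quinoa: uses 14 g fat, +25.2 g protein (running total 98.2 g).
Greedy by best ratio exhausts the fat allowance optimally: 98.2 g.

98.2 g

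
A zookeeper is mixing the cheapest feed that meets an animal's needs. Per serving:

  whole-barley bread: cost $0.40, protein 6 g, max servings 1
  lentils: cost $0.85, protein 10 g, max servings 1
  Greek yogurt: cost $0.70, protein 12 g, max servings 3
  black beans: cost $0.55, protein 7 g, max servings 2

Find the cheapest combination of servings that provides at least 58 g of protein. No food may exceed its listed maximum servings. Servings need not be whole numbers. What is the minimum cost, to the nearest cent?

Cost per g of protein: Greek yogurt $0.0583, whole-barley bread $0.0667, black beans $0.0786, lentils $0.0850.
Take 3 servings of Greek yogurt: +36.0 g protein for $2.10 (total $2.10, still need 22.0 g).
Take 1 serving of whole-barley bread: +6.0 g protein for $0.40 (total $2.50, still need 16.0 g).
Take 2 servings of black beans: +14.0 g protein for $1.10 (total $3.60, still need 2.0 g).
Take 0.2 servings of lentils: +2.0 g protein for $0.17 (total $3.77, still need 0.0 g).
Filling from the cheapest source first is optimal under one linear minimum: $3.77.

$3.77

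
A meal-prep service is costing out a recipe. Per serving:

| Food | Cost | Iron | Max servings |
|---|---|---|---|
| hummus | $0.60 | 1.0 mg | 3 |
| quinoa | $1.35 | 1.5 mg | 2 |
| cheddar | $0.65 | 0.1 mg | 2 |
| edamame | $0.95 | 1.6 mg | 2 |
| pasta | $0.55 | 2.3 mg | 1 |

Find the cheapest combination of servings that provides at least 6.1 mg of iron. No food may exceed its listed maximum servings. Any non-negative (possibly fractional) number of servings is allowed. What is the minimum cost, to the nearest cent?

$2.81

Cost per mg of iron: pasta $0.2391, edamame $0.5938, hummus $0.6000, quinoa $0.9000, cheddar $6.5000.
Take 1 serving of pasta: +2.3 mg iron for $0.55 (total $0.55, still need 3.8 mg).
Take 2 servings of edamame: +3.2 mg iron for $1.90 (total $2.45, still need 0.6 mg).
Take 0.6 servings of hummus: +0.6 mg iron for $0.36 (total $2.81, still need 0.0 mg).
Filling from the cheapest source first is optimal under one linear minimum: $2.81.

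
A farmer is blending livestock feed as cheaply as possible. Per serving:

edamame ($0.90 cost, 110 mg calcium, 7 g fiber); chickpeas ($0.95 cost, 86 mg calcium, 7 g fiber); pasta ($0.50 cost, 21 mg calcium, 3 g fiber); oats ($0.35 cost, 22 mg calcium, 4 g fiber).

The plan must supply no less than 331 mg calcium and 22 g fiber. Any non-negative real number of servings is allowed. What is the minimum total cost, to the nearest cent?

$2.77

Two binding constraints pin down two serving amounts, so the optimal mix uses at most two foods. The candidates are each food alone (scaled to the tighter of calcium/fiber) and each pair with both constraints tight.
edamame only: max(331/110, 22/7) = 3.143 servings → $2.83.
chickpeas only: max(331/86, 22/7) = 3.849 servings → $3.66.
pasta only: max(331/21, 22/3) = 15.76 servings → $7.88.
oats only: max(331/22, 22/4) = 15.05 servings → $5.27.
edamame + chickpeas with both tight: 2.53 servings and 0.6131 servings → $2.86.
edamame + pasta with both tight: 2.902 servings and 0.5628 servings → $2.89.
edamame + oats with both tight: 2.937 servings and 0.3601 servings → $2.77.
chickpeas + pasta with both targets exact would need a negative amount; discard.
chickpeas + oats: the both-tight solution has a negative serving — not a feasible corner.
pasta + oats: the both-tight solution has a negative serving — not a feasible corner.
Cheapest feasible corner: $2.77.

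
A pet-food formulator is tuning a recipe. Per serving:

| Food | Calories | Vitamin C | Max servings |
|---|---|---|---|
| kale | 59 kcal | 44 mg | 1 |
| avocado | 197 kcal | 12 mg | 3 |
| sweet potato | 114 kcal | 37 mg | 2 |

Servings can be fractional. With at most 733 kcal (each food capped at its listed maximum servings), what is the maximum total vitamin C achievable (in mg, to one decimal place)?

145.2 mg

Vitamin C per kcal: kale 0.7458, sweet potato 0.3246, avocado 0.06091.
Take 1 serving of kale: uses 59 kcal, +44.0 mg vitamin C (running total 44.0 mg).
Take 2 servings of sweet potato: uses 228 kcal, +74.0 mg vitamin C (running total 118.0 mg).
Take 2.264 servings of avocado: uses 446 kcal, +27.2 mg vitamin C (running total 145.2 mg).
Filling greedily by vitamin C-per-kcal is optimal for one linear limit, giving 145.2 mg.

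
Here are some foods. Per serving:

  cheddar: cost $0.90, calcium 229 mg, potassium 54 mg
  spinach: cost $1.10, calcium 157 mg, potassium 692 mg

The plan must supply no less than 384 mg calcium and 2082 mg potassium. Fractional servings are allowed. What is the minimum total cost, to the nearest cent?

$3.31

Compare the cost at each extreme point of the feasible region.
cheddar only: max(384/229, 2082/54) = 38.56 servings → $34.70.
spinach only: max(384/157, 2082/692) = 3.009 servings → $3.31.
cheddar + spinach: intersection lies outside the first quadrant.
Cheapest feasible corner: $3.31.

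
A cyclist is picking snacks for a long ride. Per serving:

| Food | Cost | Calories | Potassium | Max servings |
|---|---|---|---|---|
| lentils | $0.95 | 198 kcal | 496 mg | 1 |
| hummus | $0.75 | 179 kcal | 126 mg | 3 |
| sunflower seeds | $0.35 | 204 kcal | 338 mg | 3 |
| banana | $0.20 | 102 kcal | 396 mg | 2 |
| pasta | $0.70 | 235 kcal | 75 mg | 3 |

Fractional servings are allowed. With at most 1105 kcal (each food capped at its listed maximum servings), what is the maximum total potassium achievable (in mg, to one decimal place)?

Potassium per kcal: banana 3.882, lentils 2.505, sunflower seeds 1.657, hummus 0.7039, pasta 0.3191.
Take 2 servings of banana: uses 204 kcal, +792.0 mg potassium (running total 792.0 mg).
Take 1 serving of lentils: uses 198 kcal, +496.0 mg potassium (running total 1288.0 mg).
Take 3 servings of sunflower seeds: uses 612 kcal, +1014.0 mg potassium (running total 2302.0 mg).
Take 0.5084 servings of hummus: uses 91 kcal, +64.1 mg potassium (running total 2366.1 mg).
Greedy by best ratio exhausts the calories allowance optimally: 2366.1 mg.

2366.1 mg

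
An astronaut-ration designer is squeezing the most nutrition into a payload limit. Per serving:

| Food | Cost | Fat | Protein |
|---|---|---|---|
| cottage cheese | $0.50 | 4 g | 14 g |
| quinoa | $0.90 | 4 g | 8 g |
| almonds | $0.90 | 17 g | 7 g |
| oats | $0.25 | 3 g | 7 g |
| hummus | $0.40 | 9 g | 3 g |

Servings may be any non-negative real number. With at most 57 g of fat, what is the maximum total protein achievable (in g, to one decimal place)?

199.5 g

Protein per g fat: cottage cheese 3.5, oats 2.333, quinoa 2, almonds 0.4118, hummus 0.3333.
With no serving limits, spend the whole fat allowance on cottage cheese: 57 g / 4 g × 14 g = 199.5 g.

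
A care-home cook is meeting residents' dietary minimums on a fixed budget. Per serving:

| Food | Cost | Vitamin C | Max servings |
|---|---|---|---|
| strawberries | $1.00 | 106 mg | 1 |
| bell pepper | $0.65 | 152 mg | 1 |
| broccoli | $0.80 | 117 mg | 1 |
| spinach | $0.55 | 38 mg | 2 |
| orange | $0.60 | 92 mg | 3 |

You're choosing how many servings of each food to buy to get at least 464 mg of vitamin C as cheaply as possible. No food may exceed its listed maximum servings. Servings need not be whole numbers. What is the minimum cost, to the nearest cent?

$2.70

Cost per mg of vitamin C: bell pepper $0.0043, orange $0.0065, broccoli $0.0068, strawberries $0.0094, spinach $0.0145.
Take 1 serving of bell pepper: +152.0 mg vitamin C for $0.65 (total $0.65, still need 312.0 mg).
Take 3 servings of orange: +276.0 mg vitamin C for $1.80 (total $2.45, still need 36.0 mg).
Take 0.3077 servings of broccoli: +36.0 mg vitamin C for $0.25 (total $2.70, still need 0.0 mg).
Filling from the cheapest source first is optimal under one linear minimum: $2.70.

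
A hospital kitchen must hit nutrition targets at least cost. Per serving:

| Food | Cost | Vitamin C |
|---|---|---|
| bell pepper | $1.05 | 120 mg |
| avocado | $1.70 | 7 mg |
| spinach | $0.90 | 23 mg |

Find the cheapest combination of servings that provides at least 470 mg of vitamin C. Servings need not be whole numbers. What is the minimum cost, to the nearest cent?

$4.11

Cost per mg of vitamin C: bell pepper $0.0088, spinach $0.0391, avocado $0.2429.
With no serving limits, use only bell pepper: 470 mg / 120 mg = 3.917 servings × $1.05 = $4.11.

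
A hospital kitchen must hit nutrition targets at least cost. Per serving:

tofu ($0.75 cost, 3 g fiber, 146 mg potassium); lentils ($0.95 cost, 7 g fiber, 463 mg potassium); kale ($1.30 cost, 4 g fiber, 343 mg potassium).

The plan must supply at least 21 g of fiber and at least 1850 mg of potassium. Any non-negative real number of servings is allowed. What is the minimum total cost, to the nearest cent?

For a min-cost LP with two ≥-constraints, a basic feasible solution has at most two positive variables.
tofu only: max(21/3, 1850/146) = 12.67 servings → $9.50.
lentils only: max(21/7, 1850/463) = 3.996 servings → $3.80.
kale only: max(21/4, 1850/343) = 5.394 servings → $7.01.
tofu + lentils: the both-tight solution has a negative serving — not a feasible corner.
tofu + kale with both targets exact would need a negative amount; discard.
lentils + kale with both targets exact would need a negative amount; discard.
So the least-cost plan costs $3.80.

$3.80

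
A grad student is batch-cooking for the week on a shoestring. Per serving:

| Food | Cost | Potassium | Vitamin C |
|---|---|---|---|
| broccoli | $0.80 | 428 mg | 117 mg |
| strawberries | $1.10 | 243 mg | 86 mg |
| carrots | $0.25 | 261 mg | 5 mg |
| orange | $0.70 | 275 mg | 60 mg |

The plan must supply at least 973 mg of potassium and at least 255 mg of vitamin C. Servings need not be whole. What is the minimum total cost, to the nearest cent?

At the optimum either one food covers both requirements or two foods hit both targets exactly; no other combination can be cheaper.
broccoli only: max(973/428, 255/117) = 2.273 servings → $1.82.
strawberries only: max(973/243, 255/86) = 4.004 servings → $4.40.
carrots only: max(973/261, 255/5) = 51 servings → $12.75.
orange only: max(973/275, 255/60) = 4.25 servings → $2.98.
broccoli + strawberries: intersection lies outside the first quadrant.
broccoli + carrots with both tight: 2.172 servings and 0.1655 servings → $1.78.
broccoli + orange with both tight: 1.808 servings and 0.7238 servings → $1.95.
strawberries + carrots with both tight: 2.906 servings and 1.023 servings → $3.45.
strawberries + orange with both tight: 1.295 servings and 2.394 servings → $3.10.
carrots + orange with both targets exact would need a negative amount; discard.
So the least-cost plan costs $1.78.

$1.78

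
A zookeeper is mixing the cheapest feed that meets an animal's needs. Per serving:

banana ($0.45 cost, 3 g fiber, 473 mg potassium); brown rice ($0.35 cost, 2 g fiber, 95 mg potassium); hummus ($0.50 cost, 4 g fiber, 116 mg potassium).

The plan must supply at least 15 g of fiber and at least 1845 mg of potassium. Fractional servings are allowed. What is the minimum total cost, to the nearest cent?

$2.15

Compare the cost at each extreme point of the feasible region.
banana only: max(15/3, 1845/473) = 5 servings → $2.25.
brown rice only: max(15/2, 1845/95) = 19.42 servings → $6.80.
hummus only: max(15/4, 1845/116) = 15.91 servings → $7.95.
banana + brown rice with both tight: 3.427 servings and 2.36 servings → $2.37.
banana + hummus with both tight: 3.653 servings and 1.01 servings → $2.15.
brown rice + hummus: intersection lies outside the first quadrant.
So the least-cost plan costs $2.15.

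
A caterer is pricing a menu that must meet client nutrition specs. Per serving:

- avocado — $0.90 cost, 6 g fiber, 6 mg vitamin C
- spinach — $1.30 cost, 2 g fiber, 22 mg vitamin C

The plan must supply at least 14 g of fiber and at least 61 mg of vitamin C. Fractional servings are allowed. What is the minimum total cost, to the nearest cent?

This is a tiny linear program; its minimum lies at a vertex of the feasible set. List the vertices and price them.
avocado only: max(14/6, 61/6) = 10.17 servings → $9.15.
spinach only: max(14/2, 61/22) = 7 servings → $9.10.
avocado + spinach with both tight: 1.55 servings and 2.35 servings → $4.45.
So the least-cost plan costs $4.45.

$4.45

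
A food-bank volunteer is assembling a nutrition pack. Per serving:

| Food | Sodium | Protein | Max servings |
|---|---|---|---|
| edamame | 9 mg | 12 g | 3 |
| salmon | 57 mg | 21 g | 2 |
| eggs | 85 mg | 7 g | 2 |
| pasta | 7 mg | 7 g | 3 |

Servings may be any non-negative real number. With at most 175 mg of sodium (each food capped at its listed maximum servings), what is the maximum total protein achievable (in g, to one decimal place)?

100.1 g

Protein per mg sodium: edamame 1.333, pasta 1, salmon 0.3684, eggs 0.08235.
Take 3 servings of edamame: uses 27 mg sodium, +36.0 g protein (running total 36.0 g).
Take 3 servings of pasta: uses 21 mg sodium, +21.0 g protein (running total 57.0 g).
Take 2 servings of salmon: uses 114 mg sodium, +42.0 g protein (running total 99.0 g).
Take 0.1529 servings of eggs: uses 13 mg sodium, +1.1 g protein (running total 100.1 g).
Greedy by best ratio exhausts the sodium allowance optimally: 100.1 g.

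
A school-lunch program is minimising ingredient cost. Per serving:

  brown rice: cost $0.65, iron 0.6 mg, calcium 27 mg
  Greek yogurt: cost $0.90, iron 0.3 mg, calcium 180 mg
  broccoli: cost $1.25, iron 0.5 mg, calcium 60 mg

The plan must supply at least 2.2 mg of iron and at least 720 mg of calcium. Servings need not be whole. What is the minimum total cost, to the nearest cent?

This is a tiny linear program; its minimum lies at a vertex of the feasible set. List the vertices and price them.
brown rice only: max(2.2/0.6, 720/27) = 26.67 servings → $17.33.
Greek yogurt only: max(2.2/0.3, 720/180) = 7.333 servings → $6.60.
broccoli only: max(2.2/0.5, 720/60) = 12 servings → $15.00.
brown rice + Greek yogurt with both tight: 1.802 servings and 3.73 servings → $4.53.
brown rice + broccoli: the both-tight solution has a negative serving — not a feasible corner.
Greek yogurt + broccoli with both tight: 3.167 servings and 2.5 servings → $5.97.
So the least-cost plan costs $4.53.

$4.53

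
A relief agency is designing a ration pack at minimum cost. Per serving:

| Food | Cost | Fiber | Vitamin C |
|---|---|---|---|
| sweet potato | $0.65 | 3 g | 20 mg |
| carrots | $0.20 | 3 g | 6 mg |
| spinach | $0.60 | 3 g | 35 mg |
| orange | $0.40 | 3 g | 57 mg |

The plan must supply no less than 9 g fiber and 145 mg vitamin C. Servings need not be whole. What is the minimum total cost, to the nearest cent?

$1.10

Two binding constraints pin down two serving amounts, so the optimal mix uses at most two foods. The candidates are each food alone (scaled to the tighter of fiber/vitamin C) and each pair with both constraints tight.
sweet potato only: max(9/3, 145/20) = 7.25 servings → $4.71.
carrots only: max(9/3, 145/6) = 24.17 servings → $4.83.
spinach only: max(9/3, 145/35) = 4.143 servings → $2.49.
orange only: max(9/3, 145/57) = 3 servings → $1.20.
sweet potato + carrots: intersection lies outside the first quadrant.
sweet potato + spinach: intersection lies outside the first quadrant.
sweet potato + orange with both tight: 0.7027 servings and 2.297 servings → $1.38.
carrots + spinach with both targets exact would need a negative amount; discard.
carrots + orange with both tight: 0.5098 servings and 2.49 servings → $1.10.
spinach + orange with both tight: 1.182 servings and 1.818 servings → $1.44.
Cheapest feasible corner: $1.10.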